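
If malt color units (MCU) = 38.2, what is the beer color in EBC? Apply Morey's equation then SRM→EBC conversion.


SRM = 1.4922·MCU^0.6859;  EBC = SRM·1.97
SRM = 1.4922·38.2^0.6859 = 18.1537
EBC = 18.1537·1.97

35.7627 EBC


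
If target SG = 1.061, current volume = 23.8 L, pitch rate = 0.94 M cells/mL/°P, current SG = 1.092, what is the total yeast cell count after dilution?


V_w = V·((SG_c−1)/(SG_t−1)−1);  °P = 259 − 259/SG_t;  cells = rate·(V+V_w)·°P
V_w = 23.8·((1.092−1)/(1.061−1)−1) = 12.0951
V_final = 23.8 + 12.0951 = 35.8951
°P = 259 − 259/1.061 = 14.8907
cells = 0.94·35.8951·14.8907

502.4317 billion cells


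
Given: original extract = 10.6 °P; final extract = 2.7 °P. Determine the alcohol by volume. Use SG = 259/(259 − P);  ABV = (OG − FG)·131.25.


OG = 259/(259 − 10.6) = 1.0427
FG = 259/(259 − 2.7) = 1.0105
ABV = (1.0427 − 1.0105)·131.25

4.2182 % ABV


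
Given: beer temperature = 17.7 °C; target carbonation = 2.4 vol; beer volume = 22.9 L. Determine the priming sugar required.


residual = 14.695·(0.01821 + 0.09011·e^(−0.04·T));  sugar = (target − residual)·4.0·V
residual = 14.695·(0.01821 + 0.09011·e^(−0.04·17.7)) = 0.9199
sugar = (2.4 − 0.9199)·4.0·22.9

135.5755 g


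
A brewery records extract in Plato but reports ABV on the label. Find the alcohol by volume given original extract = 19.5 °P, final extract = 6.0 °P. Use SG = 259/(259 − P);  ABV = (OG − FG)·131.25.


OG = 259/(259 − 19.5) = 1.0814
FG = 259/(259 − 6.0) = 1.0237
ABV = (1.0814 − 1.0237)·131.25

7.5737 % ABV


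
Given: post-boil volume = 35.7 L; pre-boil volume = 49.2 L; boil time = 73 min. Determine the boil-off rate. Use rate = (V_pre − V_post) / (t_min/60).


rate = (49.2 − 35.7) / (73/60)

11.0959 L/hr


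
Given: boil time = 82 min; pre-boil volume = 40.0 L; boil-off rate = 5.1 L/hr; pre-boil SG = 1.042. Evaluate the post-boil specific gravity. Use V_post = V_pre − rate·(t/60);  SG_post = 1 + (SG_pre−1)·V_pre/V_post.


V_post = 40.0 − 5.1·(82/60) = 33.0300
SG_post = 1 + (1.042 − 1)·40.0/33.0300

1.0509


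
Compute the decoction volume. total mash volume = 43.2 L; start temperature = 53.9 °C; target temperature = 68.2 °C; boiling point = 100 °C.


V_dec = V_total·(T_target − T_start)/(T_boil − T_start)
V_dec = 43.2·(68.2 − 53.9)/(100 − 53.9)

13.4004 L


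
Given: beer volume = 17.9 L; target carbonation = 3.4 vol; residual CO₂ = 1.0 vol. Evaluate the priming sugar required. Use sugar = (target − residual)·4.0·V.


sugar = (3.4 − 1.0)·4.0·17.9

171.8400 g


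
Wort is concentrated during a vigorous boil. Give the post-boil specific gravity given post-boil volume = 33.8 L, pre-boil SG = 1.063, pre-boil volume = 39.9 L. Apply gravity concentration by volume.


SG_post = 1 + (SG_pre − 1)·V_pre/V_post
pts_pre = (1.063 − 1)·1000 = 63.0000
pts_post = 63.0000·39.9/33.8 = 74.3698
SG_post = 1 + 74.3698/1000

1.0744


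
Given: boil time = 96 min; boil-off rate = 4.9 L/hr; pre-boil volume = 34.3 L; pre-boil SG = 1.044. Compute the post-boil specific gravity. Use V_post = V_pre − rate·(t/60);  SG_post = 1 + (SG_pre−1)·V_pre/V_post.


V_post = 34.3 − 4.9·(96/60) = 26.4600
SG_post = 1 + (1.044 − 1)·34.3/26.4600

1.0570


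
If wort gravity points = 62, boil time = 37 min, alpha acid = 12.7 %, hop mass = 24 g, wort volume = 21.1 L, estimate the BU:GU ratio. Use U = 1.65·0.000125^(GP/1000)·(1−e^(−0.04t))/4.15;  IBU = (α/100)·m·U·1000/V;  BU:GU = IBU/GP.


U = 1.65·0.000125^(62/1000)·(1−e^(−0.04·37))/4.15 = 0.1759
IBU = (12.7/100)·24·0.1759·1000/21.1 = 25.4096
BU:GU = 25.4096/62

0.4098


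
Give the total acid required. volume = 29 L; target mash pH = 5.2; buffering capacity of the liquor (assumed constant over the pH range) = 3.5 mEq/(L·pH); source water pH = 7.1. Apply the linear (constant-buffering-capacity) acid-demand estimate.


acid = buffering capacity · (pH_source − pH_target) · V
acid = 3.5 · (7.1 − 5.2) · 29

192.8500 mEq


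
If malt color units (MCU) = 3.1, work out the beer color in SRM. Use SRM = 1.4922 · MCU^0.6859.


SRM = 1.4922 · 3.1^0.6859

3.2423 SRM


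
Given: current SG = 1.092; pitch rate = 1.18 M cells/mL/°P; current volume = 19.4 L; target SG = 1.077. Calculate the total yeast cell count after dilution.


V_w = V·((SG_c−1)/(SG_t−1)−1);  °P = 259 − 259/SG_t;  cells = rate·(V+V_w)·°P
V_w = 19.4·((1.092−1)/(1.077−1)−1) = 3.7792
V_final = 19.4 + 3.7792 = 23.1792
°P = 259 − 259/1.077 = 18.5172
cells = 1.18·23.1792·18.5172

506.4722 billion cells


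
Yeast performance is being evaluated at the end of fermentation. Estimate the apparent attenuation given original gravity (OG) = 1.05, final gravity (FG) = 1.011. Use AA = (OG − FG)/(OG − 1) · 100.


AA = (1.05 − 1.011)/(1.05 − 1) · 100

78.0000 %


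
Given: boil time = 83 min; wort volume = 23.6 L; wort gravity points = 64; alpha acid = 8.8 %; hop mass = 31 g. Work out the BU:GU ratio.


U = 1.65·0.000125^(GP/1000)·(1−e^(−0.04t))/4.15;  IBU = (α/100)·m·U·1000/V;  BU:GU = IBU/GP
U = 1.65·0.000125^(64/1000)·(1−e^(−0.04·83))/4.15 = 0.2156
IBU = (8.8/100)·31·0.2156·1000/23.6 = 24.9218
BU:GU = 24.9218/64

0.3894


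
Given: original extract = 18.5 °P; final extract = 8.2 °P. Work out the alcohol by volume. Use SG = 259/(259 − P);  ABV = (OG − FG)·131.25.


OG = 259/(259 − 18.5) = 1.0769
FG = 259/(259 − 8.2) = 1.0327
ABV = (1.0769 − 1.0327)·131.25

5.8049 % ABV


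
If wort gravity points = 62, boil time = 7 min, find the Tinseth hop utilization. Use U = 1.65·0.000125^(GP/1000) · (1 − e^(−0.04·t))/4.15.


bigness = 1.65·0.000125^(62/1000) = 0.9451
boil_factor = (1 − e^(−0.04·7))/4.15 = 0.0588
U = 0.9451 · 0.0588

0.0556


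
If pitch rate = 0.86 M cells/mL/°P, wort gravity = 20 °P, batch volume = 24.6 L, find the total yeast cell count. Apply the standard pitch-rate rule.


cells (billions) = rate · V_L · °P
cells = 0.86 · 24.6 · 20

423.1200 billion cells


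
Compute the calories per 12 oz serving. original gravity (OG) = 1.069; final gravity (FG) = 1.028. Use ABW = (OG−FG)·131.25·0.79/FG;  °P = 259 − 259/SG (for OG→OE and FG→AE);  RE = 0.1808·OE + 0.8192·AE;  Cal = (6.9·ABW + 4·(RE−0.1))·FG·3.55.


ABW = (1.069 − 1.028)·131.25·0.79/1.028 = 4.1354
OE = 259 − 259/1.069 = 16.7175 °P
AE = 259 − 259/1.028 = 7.0545 °P
RE = 0.1808·16.7175 + 0.8192·7.0545 = 8.8015 °P
Cal = (6.9·4.1354 + 4·(8.8015−0.1))·1.028·3.55

231.1546 kcal


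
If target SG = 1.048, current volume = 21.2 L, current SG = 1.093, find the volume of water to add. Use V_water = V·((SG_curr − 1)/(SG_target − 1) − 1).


V_water = 21.2·((1.093 − 1)/(1.048 − 1) − 1)

19.8750 L


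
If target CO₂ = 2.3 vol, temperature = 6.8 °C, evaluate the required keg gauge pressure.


psi = vols/(0.01821 + 0.09011·e^(−0.04·T)) − 14.695
psi = 2.3/(0.01821 + 0.09011·e^(−0.04·6.8)) − 14.695

11.7842 psi


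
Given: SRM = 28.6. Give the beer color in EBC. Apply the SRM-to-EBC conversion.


EBC = SRM · 1.97
EBC = 28.6 · 1.97

56.3420 EBC


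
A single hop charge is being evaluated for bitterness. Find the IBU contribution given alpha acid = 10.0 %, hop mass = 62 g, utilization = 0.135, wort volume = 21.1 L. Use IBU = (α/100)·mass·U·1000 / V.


IBU = (10.0/100)·62·0.135·1000 / 21.1

39.6682 IBU


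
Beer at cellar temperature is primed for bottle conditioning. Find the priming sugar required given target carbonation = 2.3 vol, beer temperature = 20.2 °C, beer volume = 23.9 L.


residual = 14.695·(0.01821 + 0.09011·e^(−0.04·T));  sugar = (target − residual)·4.0·V
residual = 14.695·(0.01821 + 0.09011·e^(−0.04·20.2)) = 0.8578
sugar = (2.3 − 0.8578)·4.0·23.9

137.8704 g


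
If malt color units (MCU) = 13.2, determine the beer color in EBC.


SRM = 1.4922·MCU^0.6859;  EBC = SRM·1.97
SRM = 1.4922·13.2^0.6859 = 8.7585
EBC = 8.7585·1.97

17.2542 EBC


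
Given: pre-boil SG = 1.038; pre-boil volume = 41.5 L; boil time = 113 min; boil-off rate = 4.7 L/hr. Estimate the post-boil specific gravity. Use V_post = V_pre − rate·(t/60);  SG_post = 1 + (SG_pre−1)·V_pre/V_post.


V_post = 41.5 − 4.7·(113/60) = 32.6483
SG_post = 1 + (1.038 − 1)·41.5/32.6483

1.0483


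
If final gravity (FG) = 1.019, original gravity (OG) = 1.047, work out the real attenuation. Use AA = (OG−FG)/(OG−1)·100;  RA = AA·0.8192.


AA = (1.047 − 1.019)/(1.047 − 1)·100 = 59.5745
RA = 59.5745·0.8192

48.8034 %


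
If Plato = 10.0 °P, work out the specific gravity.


SG = 259/(259 − P)
SG = 259/(259 − 10.0)

1.0402


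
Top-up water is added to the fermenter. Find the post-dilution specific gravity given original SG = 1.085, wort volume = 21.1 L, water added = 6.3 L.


SG_new = 1 + (SG_old − 1)·V_old/(V_old + V_water)
pts = (1.085 − 1)·1000·21.1/(21.1 + 6.3) = 65.4562
SG_new = 1 + 65.4562/1000

1.0655


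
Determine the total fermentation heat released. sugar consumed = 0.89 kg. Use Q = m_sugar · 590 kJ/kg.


Q = 0.89 · 590

525.1000 kJ


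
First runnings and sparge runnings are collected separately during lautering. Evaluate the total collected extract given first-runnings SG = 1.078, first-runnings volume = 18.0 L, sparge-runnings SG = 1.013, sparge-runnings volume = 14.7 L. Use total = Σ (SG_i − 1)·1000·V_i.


first = (1.078 − 1)·1000·18.0 = 1404.0000
sparge = (1.013 − 1)·1000·14.7 = 191.1000
total = 1404.0000 + 191.1000

1595.1000 gravity·L


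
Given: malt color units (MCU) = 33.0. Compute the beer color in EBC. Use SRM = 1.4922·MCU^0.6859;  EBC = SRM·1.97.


SRM = 1.4922·33.0^0.6859 = 16.4201
EBC = 16.4201·1.97

32.3476 EBC


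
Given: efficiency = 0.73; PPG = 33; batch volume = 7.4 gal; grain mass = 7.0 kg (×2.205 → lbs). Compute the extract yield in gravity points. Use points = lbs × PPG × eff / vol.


lbs = 7.0 × 2.205 = 15.4350
points = 15.4350 × 33 × 0.73 / 7.4

50.2472 points


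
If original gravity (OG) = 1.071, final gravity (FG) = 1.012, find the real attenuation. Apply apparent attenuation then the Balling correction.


AA = (OG−FG)/(OG−1)·100;  RA = AA·0.8192
AA = (1.071 − 1.012)/(1.071 − 1)·100 = 83.0986
RA = 83.0986·0.8192

68.0744 %


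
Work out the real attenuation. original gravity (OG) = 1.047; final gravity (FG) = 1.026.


AA = (OG−FG)/(OG−1)·100;  RA = AA·0.8192
AA = (1.047 − 1.026)/(1.047 − 1)·100 = 44.6809
RA = 44.6809·0.8192

36.6026 %


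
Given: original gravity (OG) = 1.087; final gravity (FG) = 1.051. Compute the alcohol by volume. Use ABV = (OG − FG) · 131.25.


ABV = (1.087 − 1.051) · 131.25

4.7250 % ABV


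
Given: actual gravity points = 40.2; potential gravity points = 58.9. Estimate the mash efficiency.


efficiency = actual / potential × 100
efficiency = 40.2 / 58.9 × 100

68.2513 %


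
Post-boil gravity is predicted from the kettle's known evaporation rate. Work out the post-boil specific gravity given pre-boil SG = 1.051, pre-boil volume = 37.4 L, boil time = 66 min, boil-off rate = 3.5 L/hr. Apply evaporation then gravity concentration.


V_post = V_pre − rate·(t/60);  SG_post = 1 + (SG_pre−1)·V_pre/V_post
V_post = 37.4 − 3.5·(66/60) = 33.5500
SG_post = 1 + (1.051 − 1)·37.4/33.5500

1.0569


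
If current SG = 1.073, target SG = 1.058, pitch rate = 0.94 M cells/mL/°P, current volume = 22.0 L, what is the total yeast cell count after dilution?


V_w = V·((SG_c−1)/(SG_t−1)−1);  °P = 259 − 259/SG_t;  cells = rate·(V+V_w)·°P
V_w = 22.0·((1.073−1)/(1.058−1)−1) = 5.6897
V_final = 22.0 + 5.6897 = 27.6897
°P = 259 − 259/1.058 = 14.1985
cells = 0.94·27.6897·14.1985

369.5622 billion cells


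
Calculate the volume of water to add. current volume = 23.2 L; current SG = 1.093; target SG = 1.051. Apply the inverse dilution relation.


V_water = V·((SG_curr − 1)/(SG_target − 1) − 1)
V_water = 23.2·((1.093 − 1)/(1.051 − 1) − 1)

19.1059 L


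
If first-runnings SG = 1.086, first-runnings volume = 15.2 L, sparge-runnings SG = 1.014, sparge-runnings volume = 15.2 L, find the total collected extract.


total = Σ (SG_i − 1)·1000·V_i
first = (1.086 − 1)·1000·15.2 = 1307.2000
sparge = (1.014 − 1)·1000·15.2 = 212.8000
total = 1307.2000 + 212.8000

1520.0000 gravity·L


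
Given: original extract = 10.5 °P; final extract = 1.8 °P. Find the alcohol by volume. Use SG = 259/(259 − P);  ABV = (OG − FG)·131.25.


OG = 259/(259 − 10.5) = 1.0423
FG = 259/(259 − 1.8) = 1.0070
ABV = (1.0423 − 1.0070)·131.25

4.6272 % ABV


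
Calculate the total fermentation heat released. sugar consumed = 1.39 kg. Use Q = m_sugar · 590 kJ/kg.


Q = 1.39 · 590

820.1000 kJ


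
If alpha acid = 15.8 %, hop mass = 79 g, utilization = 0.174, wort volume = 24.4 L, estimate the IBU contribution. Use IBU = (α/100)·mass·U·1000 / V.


IBU = (15.8/100)·79·0.174·1000 / 24.4

89.0110 IBU


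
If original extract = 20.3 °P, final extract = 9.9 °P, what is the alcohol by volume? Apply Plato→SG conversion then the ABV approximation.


SG = 259/(259 − P);  ABV = (OG − FG)·131.25
OG = 259/(259 − 20.3) = 1.0850
FG = 259/(259 − 9.9) = 1.0397
ABV = (1.0850 − 1.0397)·131.25

5.9457 % ABV


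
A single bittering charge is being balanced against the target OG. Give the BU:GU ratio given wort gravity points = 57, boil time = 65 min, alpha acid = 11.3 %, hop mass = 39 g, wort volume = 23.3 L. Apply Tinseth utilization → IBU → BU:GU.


U = 1.65·0.000125^(GP/1000)·(1−e^(−0.04t))/4.15;  IBU = (α/100)·m·U·1000/V;  BU:GU = IBU/GP
U = 1.65·0.000125^(57/1000)·(1−e^(−0.04·65))/4.15 = 0.2205
IBU = (11.3/100)·39·0.2205·1000/23.3 = 41.7090
BU:GU = 41.7090/57

0.7317


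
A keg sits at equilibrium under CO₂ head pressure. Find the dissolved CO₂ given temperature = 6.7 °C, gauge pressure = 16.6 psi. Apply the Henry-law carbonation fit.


vols = (P + 14.695)·(0.01821 + 0.09011·e^(−0.04·T))
vols = (16.6 + 14.695)·(0.01821 + 0.09011·e^(−0.04·6.7))

2.7269 volumes


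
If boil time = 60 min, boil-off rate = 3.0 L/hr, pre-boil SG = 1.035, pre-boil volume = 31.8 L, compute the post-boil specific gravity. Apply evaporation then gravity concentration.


V_post = V_pre − rate·(t/60);  SG_post = 1 + (SG_pre−1)·V_pre/V_post
V_post = 31.8 − 3.0·(60/60) = 28.8000
SG_post = 1 + (1.035 − 1)·31.8/28.8000

1.0386


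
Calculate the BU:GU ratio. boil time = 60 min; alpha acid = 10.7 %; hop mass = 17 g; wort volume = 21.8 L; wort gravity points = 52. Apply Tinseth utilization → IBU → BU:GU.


U = 1.65·0.000125^(GP/1000)·(1−e^(−0.04t))/4.15;  IBU = (α/100)·m·U·1000/V;  BU:GU = IBU/GP
U = 1.65·0.000125^(52/1000)·(1−e^(−0.04·60))/4.15 = 0.2266
IBU = (10.7/100)·17·0.2266·1000/21.8 = 18.9038
BU:GU = 18.9038/52

0.3635


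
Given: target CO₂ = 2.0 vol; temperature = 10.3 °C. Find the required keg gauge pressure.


psi = vols/(0.01821 + 0.09011·e^(−0.04·T)) − 14.695
psi = 2.0/(0.01821 + 0.09011·e^(−0.04·10.3)) − 14.695

10.9816 psi


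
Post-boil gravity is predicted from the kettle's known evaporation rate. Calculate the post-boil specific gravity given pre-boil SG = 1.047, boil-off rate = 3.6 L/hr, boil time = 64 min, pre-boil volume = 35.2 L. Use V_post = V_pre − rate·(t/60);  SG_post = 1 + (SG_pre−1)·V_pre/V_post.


V_post = 35.2 − 3.6·(64/60) = 31.3600
SG_post = 1 + (1.047 − 1)·35.2/31.3600

1.0528


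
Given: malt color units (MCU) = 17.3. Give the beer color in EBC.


SRM = 1.4922·MCU^0.6859;  EBC = SRM·1.97
SRM = 1.4922·17.3^0.6859 = 10.5439
EBC = 10.5439·1.97

20.7716 EBC


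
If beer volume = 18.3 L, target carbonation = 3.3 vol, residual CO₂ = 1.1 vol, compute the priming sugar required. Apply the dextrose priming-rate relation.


sugar = (target − residual)·4.0·V
sugar = (3.3 − 1.1)·4.0·18.3

161.0400 g


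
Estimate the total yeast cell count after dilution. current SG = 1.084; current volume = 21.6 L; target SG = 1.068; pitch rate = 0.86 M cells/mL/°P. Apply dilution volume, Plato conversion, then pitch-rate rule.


V_w = V·((SG_c−1)/(SG_t−1)−1);  °P = 259 − 259/SG_t;  cells = rate·(V+V_w)·°P
V_w = 21.6·((1.084−1)/(1.068−1)−1) = 5.0824
V_final = 21.6 + 5.0824 = 26.6824
°P = 259 − 259/1.068 = 16.4906
cells = 0.86·26.6824·16.4906

378.4077 billion cells


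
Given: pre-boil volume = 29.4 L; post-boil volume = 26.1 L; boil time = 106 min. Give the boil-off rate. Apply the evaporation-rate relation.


rate = (V_pre − V_post) / (t_min/60)
rate = (29.4 − 26.1) / (106/60)

1.8679 L/hr


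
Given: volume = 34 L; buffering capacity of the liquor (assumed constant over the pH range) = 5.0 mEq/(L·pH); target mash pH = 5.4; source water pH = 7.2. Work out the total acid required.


acid = buffering capacity · (pH_source − pH_target) · V
acid = 5.0 · (7.2 − 5.4) · 34

306.0000 mEq


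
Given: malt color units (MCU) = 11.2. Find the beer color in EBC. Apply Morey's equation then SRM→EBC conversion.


SRM = 1.4922·MCU^0.6859;  EBC = SRM·1.97
SRM = 1.4922·11.2^0.6859 = 7.8250
EBC = 7.8250·1.97

15.4153 EBC


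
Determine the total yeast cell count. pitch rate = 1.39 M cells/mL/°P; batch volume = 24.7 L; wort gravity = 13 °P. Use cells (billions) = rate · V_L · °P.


cells = 1.39 · 24.7 · 13

446.3290 billion cells


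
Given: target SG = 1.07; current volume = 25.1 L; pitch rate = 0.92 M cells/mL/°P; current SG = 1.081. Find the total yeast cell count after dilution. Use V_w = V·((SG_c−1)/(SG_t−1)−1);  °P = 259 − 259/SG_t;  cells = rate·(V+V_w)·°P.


V_w = 25.1·((1.081−1)/(1.07−1)−1) = 3.9443
V_final = 25.1 + 3.9443 = 29.0443
°P = 259 − 259/1.07 = 16.9439
cells = 0.92·29.0443·16.9439

452.7543 billion cells


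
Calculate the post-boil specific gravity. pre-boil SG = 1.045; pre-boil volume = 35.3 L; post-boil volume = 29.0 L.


SG_post = 1 + (SG_pre − 1)·V_pre/V_post
pts_pre = (1.045 − 1)·1000 = 45.0000
pts_post = 45.0000·35.3/29.0 = 54.7759
SG_post = 1 + 54.7759/1000

1.0548


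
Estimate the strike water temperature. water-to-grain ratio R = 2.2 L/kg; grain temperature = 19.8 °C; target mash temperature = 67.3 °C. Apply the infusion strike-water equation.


T_strike = (0.41/R)·(T_mash − T_grain) + T_mash
T_strike = (0.41/2.2)·(67.3 − 19.8) + 67.3

76.1523 °C


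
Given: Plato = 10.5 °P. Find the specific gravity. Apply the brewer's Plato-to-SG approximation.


SG = 259/(259 − P)
SG = 259/(259 − 10.5)

1.0423


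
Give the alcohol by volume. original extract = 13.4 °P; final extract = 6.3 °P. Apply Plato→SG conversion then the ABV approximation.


SG = 259/(259 − P);  ABV = (OG − FG)·131.25
OG = 259/(259 − 13.4) = 1.0546
FG = 259/(259 − 6.3) = 1.0249
ABV = (1.0546 − 1.0249)·131.25

3.8889 % ABV


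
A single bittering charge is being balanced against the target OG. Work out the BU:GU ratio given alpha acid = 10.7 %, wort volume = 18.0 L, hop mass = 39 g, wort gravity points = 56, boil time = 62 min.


U = 1.65·0.000125^(GP/1000)·(1−e^(−0.04t))/4.15;  IBU = (α/100)·m·U·1000/V;  BU:GU = IBU/GP
U = 1.65·0.000125^(56/1000)·(1−e^(−0.04·62))/4.15 = 0.2202
IBU = (10.7/100)·39·0.2202·1000/18.0 = 51.0571
BU:GU = 51.0571/56

0.9117


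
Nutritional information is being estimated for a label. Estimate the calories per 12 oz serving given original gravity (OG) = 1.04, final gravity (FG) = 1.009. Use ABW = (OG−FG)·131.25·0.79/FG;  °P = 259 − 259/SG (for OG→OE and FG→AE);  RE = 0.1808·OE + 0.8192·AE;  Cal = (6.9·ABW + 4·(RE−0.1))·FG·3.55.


ABW = (1.04 − 1.009)·131.25·0.79/1.009 = 3.1856
OE = 259 − 259/1.04 = 9.9615 °P
AE = 259 − 259/1.009 = 2.3102 °P
RE = 0.1808·9.9615 + 0.8192·2.3102 = 3.6936 °P
Cal = (6.9·3.1856 + 4·(3.6936−0.1))·1.009·3.55

130.2225 kcal


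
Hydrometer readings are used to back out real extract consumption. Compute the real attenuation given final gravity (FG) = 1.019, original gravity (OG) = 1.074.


AA = (OG−FG)/(OG−1)·100;  RA = AA·0.8192
AA = (1.074 − 1.019)/(1.074 − 1)·100 = 74.3243
RA = 74.3243·0.8192

60.8865 %


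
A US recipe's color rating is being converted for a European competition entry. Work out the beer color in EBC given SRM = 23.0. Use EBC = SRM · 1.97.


EBC = 23.0 · 1.97

45.3100 EBC


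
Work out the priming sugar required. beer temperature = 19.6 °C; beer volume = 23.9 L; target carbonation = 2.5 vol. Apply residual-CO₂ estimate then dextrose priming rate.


residual = 14.695·(0.01821 + 0.09011·e^(−0.04·T));  sugar = (target − residual)·4.0·V
residual = 14.695·(0.01821 + 0.09011·e^(−0.04·19.6)) = 0.8722
sugar = (2.5 − 0.8722)·4.0·23.9

155.6197 g


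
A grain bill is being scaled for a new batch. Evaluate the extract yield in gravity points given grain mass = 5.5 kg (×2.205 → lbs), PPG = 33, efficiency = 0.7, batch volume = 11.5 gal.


points = lbs × PPG × eff / vol
lbs = 5.5 × 2.205 = 12.1275
points = 12.1275 × 33 × 0.7 / 11.5

24.3605 points


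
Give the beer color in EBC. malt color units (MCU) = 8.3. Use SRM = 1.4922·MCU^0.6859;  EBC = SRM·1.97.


SRM = 1.4922·8.3^0.6859 = 6.3712
EBC = 6.3712·1.97

12.5513 EBC


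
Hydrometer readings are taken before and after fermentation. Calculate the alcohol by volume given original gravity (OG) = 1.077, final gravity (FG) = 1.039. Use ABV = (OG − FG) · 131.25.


ABV = (1.077 − 1.039) · 131.25

4.9875 % ABV


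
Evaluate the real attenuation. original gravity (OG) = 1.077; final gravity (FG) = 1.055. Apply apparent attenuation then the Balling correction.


AA = (OG−FG)/(OG−1)·100;  RA = AA·0.8192
AA = (1.077 − 1.055)/(1.077 − 1)·100 = 28.5714
RA = 28.5714·0.8192

23.4057 %


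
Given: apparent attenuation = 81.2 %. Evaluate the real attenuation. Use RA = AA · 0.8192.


RA = 81.2 · 0.8192

66.5190 %


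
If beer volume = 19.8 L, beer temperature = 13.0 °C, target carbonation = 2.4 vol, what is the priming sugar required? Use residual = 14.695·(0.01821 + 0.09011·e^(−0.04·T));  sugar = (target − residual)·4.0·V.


residual = 14.695·(0.01821 + 0.09011·e^(−0.04·13.0)) = 1.0548
sugar = (2.4 − 1.0548)·4.0·19.8

106.5367 g


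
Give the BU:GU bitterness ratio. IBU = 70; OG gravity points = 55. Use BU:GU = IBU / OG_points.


BU:GU = 70 / 55

1.2727


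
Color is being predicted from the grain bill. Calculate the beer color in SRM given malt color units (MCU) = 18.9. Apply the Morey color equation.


SRM = 1.4922 · MCU^0.6859
SRM = 1.4922 · 18.9^0.6859

11.2035 SRM


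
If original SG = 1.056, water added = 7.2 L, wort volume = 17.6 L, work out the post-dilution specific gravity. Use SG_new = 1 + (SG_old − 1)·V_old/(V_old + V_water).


pts = (1.056 − 1)·1000·17.6/(17.6 + 7.2) = 39.7419
SG_new = 1 + 39.7419/1000

1.0397


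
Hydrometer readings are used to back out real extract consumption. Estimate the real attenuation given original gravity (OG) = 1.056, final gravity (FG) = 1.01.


AA = (OG−FG)/(OG−1)·100;  RA = AA·0.8192
AA = (1.056 − 1.01)/(1.056 − 1)·100 = 82.1429
RA = 82.1429·0.8192

67.2914 %


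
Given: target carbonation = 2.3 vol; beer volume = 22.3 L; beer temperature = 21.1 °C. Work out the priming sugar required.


residual = 14.695·(0.01821 + 0.09011·e^(−0.04·T));  sugar = (target − residual)·4.0·V
residual = 14.695·(0.01821 + 0.09011·e^(−0.04·21.1)) = 0.8370
sugar = (2.3 − 0.8370)·4.0·22.3

130.5022 g


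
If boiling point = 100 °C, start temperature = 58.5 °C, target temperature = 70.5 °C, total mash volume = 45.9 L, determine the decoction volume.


V_dec = V_total·(T_target − T_start)/(T_boil − T_start)
V_dec = 45.9·(70.5 − 58.5)/(100 − 58.5)

13.2723 L


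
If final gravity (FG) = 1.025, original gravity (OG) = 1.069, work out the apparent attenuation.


AA = (OG − FG)/(OG − 1) · 100
AA = (1.069 − 1.025)/(1.069 − 1) · 100

63.7681 %


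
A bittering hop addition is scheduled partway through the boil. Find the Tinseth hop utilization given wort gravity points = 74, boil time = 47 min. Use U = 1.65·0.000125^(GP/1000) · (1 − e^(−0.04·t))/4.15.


bigness = 1.65·0.000125^(74/1000) = 0.8485
boil_factor = (1 − e^(−0.04·47))/4.15 = 0.2042
U = 0.8485 · 0.2042

0.1733


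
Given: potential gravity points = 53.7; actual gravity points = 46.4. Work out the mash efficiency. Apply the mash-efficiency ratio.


efficiency = actual / potential × 100
efficiency = 46.4 / 53.7 × 100

86.4060 %


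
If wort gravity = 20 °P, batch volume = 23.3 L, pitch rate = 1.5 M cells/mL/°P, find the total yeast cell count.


cells (billions) = rate · V_L · °P
cells = 1.5 · 23.3 · 20

699.0000 billion cells


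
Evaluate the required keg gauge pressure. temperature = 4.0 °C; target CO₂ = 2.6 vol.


psi = vols/(0.01821 + 0.09011·e^(−0.04·T)) − 14.695
psi = 2.6/(0.01821 + 0.09011·e^(−0.04·4.0)) − 14.695

12.6744 psi


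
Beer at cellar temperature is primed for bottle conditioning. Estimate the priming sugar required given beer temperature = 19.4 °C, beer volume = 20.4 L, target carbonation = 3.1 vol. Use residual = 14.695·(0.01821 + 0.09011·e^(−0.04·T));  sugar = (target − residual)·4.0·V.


residual = 14.695·(0.01821 + 0.09011·e^(−0.04·19.4)) = 0.8770
sugar = (3.1 − 0.8770)·4.0·20.4

181.3940 g


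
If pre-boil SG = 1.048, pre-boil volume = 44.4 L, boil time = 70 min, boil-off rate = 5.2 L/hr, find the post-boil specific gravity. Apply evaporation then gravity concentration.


V_post = V_pre − rate·(t/60);  SG_post = 1 + (SG_pre−1)·V_pre/V_post
V_post = 44.4 − 5.2·(70/60) = 38.3333
SG_post = 1 + (1.048 − 1)·44.4/38.3333

1.0556


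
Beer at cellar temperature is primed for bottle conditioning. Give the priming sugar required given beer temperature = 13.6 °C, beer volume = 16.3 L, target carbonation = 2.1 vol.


residual = 14.695·(0.01821 + 0.09011·e^(−0.04·T));  sugar = (target − residual)·4.0·V
residual = 14.695·(0.01821 + 0.09011·e^(−0.04·13.6)) = 1.0362
sugar = (2.1 − 1.0362)·4.0·16.3

69.3616 g


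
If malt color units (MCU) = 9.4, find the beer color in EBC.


SRM = 1.4922·MCU^0.6859;  EBC = SRM·1.97
SRM = 1.4922·9.4^0.6859 = 6.9390
EBC = 6.9390·1.97

13.6698 EBC


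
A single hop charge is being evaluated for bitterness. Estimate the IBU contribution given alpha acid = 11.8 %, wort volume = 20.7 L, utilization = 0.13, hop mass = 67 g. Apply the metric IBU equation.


IBU = (α/100)·mass·U·1000 / V
IBU = (11.8/100)·67·0.13·1000 / 20.7

49.6512 IBU


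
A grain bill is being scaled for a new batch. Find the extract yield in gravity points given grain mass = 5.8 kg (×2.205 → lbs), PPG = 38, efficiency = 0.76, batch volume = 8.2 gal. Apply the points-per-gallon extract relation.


points = lbs × PPG × eff / vol
lbs = 5.8 × 2.205 = 12.7890
points = 12.7890 × 38 × 0.76 / 8.2

45.0422 points


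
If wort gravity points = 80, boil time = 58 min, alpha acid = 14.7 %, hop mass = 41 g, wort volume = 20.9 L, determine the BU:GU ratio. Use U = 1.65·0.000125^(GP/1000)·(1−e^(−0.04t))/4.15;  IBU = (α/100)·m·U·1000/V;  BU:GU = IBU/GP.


U = 1.65·0.000125^(80/1000)·(1−e^(−0.04·58))/4.15 = 0.1747
IBU = (14.7/100)·41·0.1747·1000/20.9 = 50.3754
BU:GU = 50.3754/80

0.6297


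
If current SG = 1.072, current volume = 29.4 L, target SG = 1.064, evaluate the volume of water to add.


V_water = V·((SG_curr − 1)/(SG_target − 1) − 1)
V_water = 29.4·((1.072 − 1)/(1.064 − 1) − 1)

3.6750 L


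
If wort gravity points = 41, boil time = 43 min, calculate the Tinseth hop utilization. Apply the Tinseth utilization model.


U = 1.65·0.000125^(GP/1000) · (1 − e^(−0.04·t))/4.15
bigness = 1.65·0.000125^(41/1000) = 1.1415
boil_factor = (1 − e^(−0.04·43))/4.15 = 0.1978
U = 1.1415 · 0.1978

0.2258


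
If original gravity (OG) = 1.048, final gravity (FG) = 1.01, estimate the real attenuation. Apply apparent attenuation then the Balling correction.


AA = (OG−FG)/(OG−1)·100;  RA = AA·0.8192
AA = (1.048 − 1.01)/(1.048 − 1)·100 = 79.1667
RA = 79.1667·0.8192

64.8533 %


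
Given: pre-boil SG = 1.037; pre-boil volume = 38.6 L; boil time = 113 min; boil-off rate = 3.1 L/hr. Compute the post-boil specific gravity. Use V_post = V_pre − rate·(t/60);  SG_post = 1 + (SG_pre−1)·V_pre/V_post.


V_post = 38.6 − 3.1·(113/60) = 32.7617
SG_post = 1 + (1.037 − 1)·38.6/32.7617

1.0436


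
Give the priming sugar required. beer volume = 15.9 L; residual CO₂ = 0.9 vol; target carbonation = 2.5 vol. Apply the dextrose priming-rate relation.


sugar = (target − residual)·4.0·V
sugar = (2.5 − 0.9)·4.0·15.9

101.7600 g


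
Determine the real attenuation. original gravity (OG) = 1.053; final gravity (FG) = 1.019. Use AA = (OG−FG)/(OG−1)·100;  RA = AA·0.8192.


AA = (1.053 − 1.019)/(1.053 − 1)·100 = 64.1509
RA = 64.1509·0.8192

52.5525 %


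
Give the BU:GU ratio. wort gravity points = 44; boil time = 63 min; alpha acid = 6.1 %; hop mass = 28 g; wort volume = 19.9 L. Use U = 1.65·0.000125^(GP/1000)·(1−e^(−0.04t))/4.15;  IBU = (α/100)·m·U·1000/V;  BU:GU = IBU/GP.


U = 1.65·0.000125^(44/1000)·(1−e^(−0.04·63))/4.15 = 0.2462
IBU = (6.1/100)·28·0.2462·1000/19.9 = 21.1303
BU:GU = 21.1303/44

0.4802


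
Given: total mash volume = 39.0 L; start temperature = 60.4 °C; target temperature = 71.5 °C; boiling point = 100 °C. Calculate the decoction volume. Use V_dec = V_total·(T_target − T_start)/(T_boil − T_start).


V_dec = 39.0·(71.5 − 60.4)/(100 − 60.4)

10.9318 L


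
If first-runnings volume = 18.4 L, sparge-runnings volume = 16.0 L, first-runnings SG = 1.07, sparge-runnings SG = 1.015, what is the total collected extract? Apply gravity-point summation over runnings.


total = Σ (SG_i − 1)·1000·V_i
first = (1.07 − 1)·1000·18.4 = 1288.0000
sparge = (1.015 − 1)·1000·16.0 = 240.0000
total = 1288.0000 + 240.0000

1528.0000 gravity·L


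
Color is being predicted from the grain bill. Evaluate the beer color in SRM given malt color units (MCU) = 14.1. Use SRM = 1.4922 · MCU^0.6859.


SRM = 1.4922 · 14.1^0.6859

9.1638 SRM


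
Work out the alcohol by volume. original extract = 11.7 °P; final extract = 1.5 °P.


SG = 259/(259 − P);  ABV = (OG − FG)·131.25
OG = 259/(259 − 11.7) = 1.0473
FG = 259/(259 − 1.5) = 1.0058
ABV = (1.0473 − 1.0058)·131.25

5.4450 % ABV


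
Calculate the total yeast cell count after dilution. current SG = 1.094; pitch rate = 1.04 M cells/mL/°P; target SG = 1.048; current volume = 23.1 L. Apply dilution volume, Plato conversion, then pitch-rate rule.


V_w = V·((SG_c−1)/(SG_t−1)−1);  °P = 259 − 259/SG_t;  cells = rate·(V+V_w)·°P
V_w = 23.1·((1.094−1)/(1.048−1)−1) = 22.1375
V_final = 23.1 + 22.1375 = 45.2375
°P = 259 − 259/1.048 = 11.8626
cells = 1.04·45.2375·11.8626

558.0995 billion cells


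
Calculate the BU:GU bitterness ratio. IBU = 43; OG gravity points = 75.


BU:GU = IBU / OG_points
BU:GU = 43 / 75

0.5733


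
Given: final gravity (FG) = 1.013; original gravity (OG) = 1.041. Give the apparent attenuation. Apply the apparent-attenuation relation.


AA = (OG − FG)/(OG − 1) · 100
AA = (1.041 − 1.013)/(1.041 − 1) · 100

68.2927 %


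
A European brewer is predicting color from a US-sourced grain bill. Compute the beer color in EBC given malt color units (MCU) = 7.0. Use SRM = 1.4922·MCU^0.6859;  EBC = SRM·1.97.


SRM = 1.4922·7.0^0.6859 = 5.6687
EBC = 5.6687·1.97

11.1672 EBC


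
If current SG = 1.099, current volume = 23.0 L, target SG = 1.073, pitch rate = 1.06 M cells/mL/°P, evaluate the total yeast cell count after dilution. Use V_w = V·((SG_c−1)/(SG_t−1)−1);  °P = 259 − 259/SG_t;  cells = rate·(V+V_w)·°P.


V_w = 23.0·((1.099−1)/(1.073−1)−1) = 8.1918
V_final = 23.0 + 8.1918 = 31.1918
°P = 259 − 259/1.073 = 17.6207
cells = 1.06·31.1918·17.6207

582.5979 billion cells


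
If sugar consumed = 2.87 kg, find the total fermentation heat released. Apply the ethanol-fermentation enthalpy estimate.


Q = m_sugar · 590 kJ/kg
Q = 2.87 · 590

1693.3000 kJ


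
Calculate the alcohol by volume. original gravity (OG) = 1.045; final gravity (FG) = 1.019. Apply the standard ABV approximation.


ABV = (OG − FG) · 131.25
ABV = (1.045 − 1.019) · 131.25

3.4125 % ABV


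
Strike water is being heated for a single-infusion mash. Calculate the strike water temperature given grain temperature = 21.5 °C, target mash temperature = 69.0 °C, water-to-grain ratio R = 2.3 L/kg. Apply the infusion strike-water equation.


T_strike = (0.41/R)·(T_mash − T_grain) + T_mash
T_strike = (0.41/2.3)·(69.0 − 21.5) + 69.0

77.4674 °C


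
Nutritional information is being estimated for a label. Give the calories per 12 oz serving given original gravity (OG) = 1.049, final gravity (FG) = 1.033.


ABW = (OG−FG)·131.25·0.79/FG;  °P = 259 − 259/SG (for OG→OE and FG→AE);  RE = 0.1808·OE + 0.8192·AE;  Cal = (6.9·ABW + 4·(RE−0.1))·FG·3.55
ABW = (1.049 − 1.033)·131.25·0.79/1.033 = 1.6060
OE = 259 − 259/1.049 = 12.0982 °P
AE = 259 − 259/1.033 = 8.2740 °P
RE = 0.1808·12.0982 + 0.8192·8.2740 = 8.9654 °P
Cal = (6.9·1.6060 + 4·(8.9654−0.1))·1.033·3.55

170.6799 kcal


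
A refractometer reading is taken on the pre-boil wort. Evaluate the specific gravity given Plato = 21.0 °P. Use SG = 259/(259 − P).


SG = 259/(259 − 21.0)

1.0882


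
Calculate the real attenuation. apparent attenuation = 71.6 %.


RA = AA · 0.8192
RA = 71.6 · 0.8192

58.6547 %


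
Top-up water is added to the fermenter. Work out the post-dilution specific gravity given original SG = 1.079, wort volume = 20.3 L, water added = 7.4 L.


SG_new = 1 + (SG_old − 1)·V_old/(V_old + V_water)
pts = (1.079 − 1)·1000·20.3/(20.3 + 7.4) = 57.8953
SG_new = 1 + 57.8953/1000

1.0579


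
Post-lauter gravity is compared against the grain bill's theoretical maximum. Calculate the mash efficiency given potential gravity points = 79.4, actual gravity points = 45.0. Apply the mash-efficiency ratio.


efficiency = actual / potential × 100
efficiency = 45.0 / 79.4 × 100

56.6751 %


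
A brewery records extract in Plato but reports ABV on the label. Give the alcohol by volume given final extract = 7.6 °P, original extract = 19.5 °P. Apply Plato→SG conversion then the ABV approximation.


SG = 259/(259 − P);  ABV = (OG − FG)·131.25
OG = 259/(259 − 19.5) = 1.0814
FG = 259/(259 − 7.6) = 1.0302
ABV = (1.0814 − 1.0302)·131.25

6.7185 % ABV


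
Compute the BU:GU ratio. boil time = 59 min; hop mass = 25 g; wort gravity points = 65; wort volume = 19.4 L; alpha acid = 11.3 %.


U = 1.65·0.000125^(GP/1000)·(1−e^(−0.04t))/4.15;  IBU = (α/100)·m·U·1000/V;  BU:GU = IBU/GP
U = 1.65·0.000125^(65/1000)·(1−e^(−0.04·59))/4.15 = 0.2008
IBU = (11.3/100)·25·0.2008·1000/19.4 = 29.2333
BU:GU = 29.2333/65

0.4497


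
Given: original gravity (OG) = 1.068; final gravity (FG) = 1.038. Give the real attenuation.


AA = (OG−FG)/(OG−1)·100;  RA = AA·0.8192
AA = (1.068 − 1.038)/(1.068 − 1)·100 = 44.1176
RA = 44.1176·0.8192

36.1412 %


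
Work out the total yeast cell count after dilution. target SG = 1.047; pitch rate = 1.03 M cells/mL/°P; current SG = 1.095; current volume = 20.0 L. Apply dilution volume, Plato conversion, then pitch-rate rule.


V_w = V·((SG_c−1)/(SG_t−1)−1);  °P = 259 − 259/SG_t;  cells = rate·(V+V_w)·°P
V_w = 20.0·((1.095−1)/(1.047−1)−1) = 20.4255
V_final = 20.0 + 20.4255 = 40.4255
°P = 259 − 259/1.047 = 11.6266
cells = 1.03·40.4255·11.6266

484.1098 billion cells


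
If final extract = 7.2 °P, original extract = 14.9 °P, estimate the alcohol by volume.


SG = 259/(259 − P);  ABV = (OG − FG)·131.25
OG = 259/(259 − 14.9) = 1.0610
FG = 259/(259 − 7.2) = 1.0286
ABV = (1.0610 − 1.0286)·131.25

4.2586 % ABV


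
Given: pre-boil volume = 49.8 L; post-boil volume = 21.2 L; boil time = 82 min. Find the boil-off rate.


rate = (V_pre − V_post) / (t_min/60)
rate = (49.8 − 21.2) / (82/60)

20.9268 L/hr


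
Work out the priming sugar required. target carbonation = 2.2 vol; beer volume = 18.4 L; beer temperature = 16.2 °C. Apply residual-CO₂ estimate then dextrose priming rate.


residual = 14.695·(0.01821 + 0.09011·e^(−0.04·T));  sugar = (target − residual)·4.0·V
residual = 14.695·(0.01821 + 0.09011·e^(−0.04·16.2)) = 0.9603
sugar = (2.2 − 0.9603)·4.0·18.4

91.2452 g


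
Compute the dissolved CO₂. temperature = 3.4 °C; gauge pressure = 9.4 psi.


vols = (P + 14.695)·(0.01821 + 0.09011·e^(−0.04·T))
vols = (9.4 + 14.695)·(0.01821 + 0.09011·e^(−0.04·3.4))

2.3339 volumes


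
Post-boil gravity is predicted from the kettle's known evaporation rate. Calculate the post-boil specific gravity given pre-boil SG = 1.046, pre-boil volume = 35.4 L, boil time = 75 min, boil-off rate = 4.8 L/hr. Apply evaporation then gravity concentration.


V_post = V_pre − rate·(t/60);  SG_post = 1 + (SG_pre−1)·V_pre/V_post
V_post = 35.4 − 4.8·(75/60) = 29.4000
SG_post = 1 + (1.046 − 1)·35.4/29.4000

1.0554


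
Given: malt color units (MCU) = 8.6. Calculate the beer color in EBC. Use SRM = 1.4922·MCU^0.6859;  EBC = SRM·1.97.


SRM = 1.4922·8.6^0.6859 = 6.5283
EBC = 6.5283·1.97

12.8607 EBC


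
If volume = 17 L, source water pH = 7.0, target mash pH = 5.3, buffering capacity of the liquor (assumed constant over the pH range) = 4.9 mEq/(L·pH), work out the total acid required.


acid = buffering capacity · (pH_source − pH_target) · V
acid = 4.9 · (7.0 − 5.3) · 17

141.6100 mEq


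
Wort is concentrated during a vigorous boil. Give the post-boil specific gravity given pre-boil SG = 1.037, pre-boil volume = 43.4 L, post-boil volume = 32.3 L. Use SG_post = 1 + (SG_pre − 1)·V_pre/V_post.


pts_pre = (1.037 − 1)·1000 = 37.0000
pts_post = 37.0000·43.4/32.3 = 49.7152
SG_post = 1 + 49.7152/1000

1.0497


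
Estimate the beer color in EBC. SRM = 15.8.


EBC = SRM · 1.97
EBC = 15.8 · 1.97

31.1260 EBC


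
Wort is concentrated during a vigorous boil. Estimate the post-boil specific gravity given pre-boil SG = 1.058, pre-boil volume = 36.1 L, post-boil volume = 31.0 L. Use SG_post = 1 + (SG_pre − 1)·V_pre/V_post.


pts_pre = (1.058 − 1)·1000 = 58.0000
pts_post = 58.0000·36.1/31.0 = 67.5419
SG_post = 1 + 67.5419/1000

1.0675


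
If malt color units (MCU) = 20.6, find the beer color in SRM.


SRM = 1.4922 · MCU^0.6859
SRM = 1.4922 · 20.6^0.6859

11.8853 SRM


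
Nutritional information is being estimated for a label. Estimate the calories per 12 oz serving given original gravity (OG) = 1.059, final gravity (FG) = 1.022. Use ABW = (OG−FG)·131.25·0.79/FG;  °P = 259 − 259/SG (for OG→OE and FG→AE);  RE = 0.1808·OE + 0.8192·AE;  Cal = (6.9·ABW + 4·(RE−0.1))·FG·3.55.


ABW = (1.059 − 1.022)·131.25·0.79/1.022 = 3.7539
OE = 259 − 259/1.059 = 14.4297 °P
AE = 259 − 259/1.022 = 5.5753 °P
RE = 0.1808·14.4297 + 0.8192·5.5753 = 7.1762 °P
Cal = (6.9·3.7539 + 4·(7.1762−0.1))·1.022·3.55

196.6662 kcal
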